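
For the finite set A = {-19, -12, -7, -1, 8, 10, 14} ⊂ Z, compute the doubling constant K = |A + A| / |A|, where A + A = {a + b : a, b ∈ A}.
K = |A + A| / |A| = 26/7

Enumerate A + A = {a + b : a, b ∈ A}. With |A| = 7, there are |A|^2 = 49 ordered sum pairs; collecting distinct values, A + A = {-38, -31, -26, -24, -20, -19, -14, -13, -11, -9, -8, -5, -4, -2, 1, 2, 3, 7, 9, 13, 16, 18, 20, 22, 24, 28}, so |A + A| = 26. Thus K = 26/7. For comparison, the minimum possible |A + A| over all 7-element sets is 2·7 − 1 = 13 (so min K = 13/7), attained only by arithmetic progressions.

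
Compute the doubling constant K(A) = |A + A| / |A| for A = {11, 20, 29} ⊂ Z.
K = |A + A| / |A| = 5/3

Enumerate A + A = {a + b : a, b ∈ A}. With |A| = 3, there are |A|^2 = 9 ordered sum pairs; collecting distinct values, A + A = {22, 31, 40, 49, 58}, so |A + A| = 5. Thus K = 5/3. Here |A + A| = 2|A| − 1 = 5, the minimum possible — so K = 5/3 is minimal, which holds iff A is an arithmetic progression.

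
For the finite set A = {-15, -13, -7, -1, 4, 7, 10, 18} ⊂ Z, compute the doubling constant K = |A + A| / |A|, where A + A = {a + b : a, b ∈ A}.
K = |A + A| / |A| = 28/8 = 7/2

Enumerate A + A = {a + b : a, b ∈ A}. With |A| = 8, there are |A|^2 = 64 ordered sum pairs; collecting distinct values, A + A = {-30, -28, -26, -22, -20, -16, -14, -11, -9, -8, -6, -5, -3, -2, 0, 3, 5, 6, 8, 9, 11, 14, 17, 20, 22, 25, 28, 36}, so |A + A| = 28. Thus K = 28/8 = 7/2. For comparison, the minimum possible |A + A| over all 8-element sets is 2·8 − 1 = 15 (so min K = 15/8), attained only by arithmetic progressions.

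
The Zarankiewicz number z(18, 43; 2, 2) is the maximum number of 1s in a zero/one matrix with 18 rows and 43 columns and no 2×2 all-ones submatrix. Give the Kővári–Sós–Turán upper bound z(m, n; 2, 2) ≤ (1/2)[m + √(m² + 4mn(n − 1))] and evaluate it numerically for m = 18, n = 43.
z(18, 43; 2, 2) ≤ (1/2)[18 + √(18² + 4·18·43·42)] = (1/2)[18 + √130356] = 189.5242

Kővári–Sós–Turán: let r_1, ..., r_18 be the row sums and z = Σ r_i the total number of 1s. Each pair of columns can share at most one row with both entries 1 (else a 2×2 all-ones block appears), so Σ_i C(r_i, 2) ≤ C(43, 2) = 903. By convexity Σ_i C(r_i, 2) ≥ 18·C(z/18, 2) = z(z − 18)/(2·18), giving z² − 18z − 18·43·42 ≤ 0 and hence z ≤ (1/2)[18 + √(324 + 4·32508)] = (1/2)[18 + √130356] ≈ (1/2)(18 + 361.0485) = 189.5242.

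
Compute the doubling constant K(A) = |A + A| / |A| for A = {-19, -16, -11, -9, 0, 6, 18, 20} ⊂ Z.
K = |A + A| / |A| = 35/8

Enumerate A + A = {a + b : a, b ∈ A}. With |A| = 8, there are |A|^2 = 64 ordered sum pairs; collecting distinct values, A + A = {-38, -35, -32, -30, -28, -27, -25, -22, -20, -19, -18, -16, -13, -11, -10, -9, -5, -3, -1, 0, 1, 2, 4, 6, 7, 9, 11, 12, 18, 20, 24, 26, 36, 38, 40}, so |A + A| = 35. Thus K = 35/8. For comparison, the minimum possible |A + A| over all 8-element sets is 2·8 − 1 = 15 (so min K = 15/8), attained only by arithmetic progressions.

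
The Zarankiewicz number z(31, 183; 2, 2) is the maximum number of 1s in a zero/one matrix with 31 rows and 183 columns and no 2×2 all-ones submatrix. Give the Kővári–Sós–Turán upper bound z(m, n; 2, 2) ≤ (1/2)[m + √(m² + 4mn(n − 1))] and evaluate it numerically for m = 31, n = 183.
z(31, 183; 2, 2) ≤ (1/2)[31 + √(31² + 4·31·183·182)] = (1/2)[31 + √4130905] = 1031.7314

Kővári–Sós–Turán: let r_1, ..., r_31 be the row sums and z = Σ r_i the total number of 1s. Each pair of columns can share at most one row with both entries 1 (else a 2×2 all-ones block appears), so Σ_i C(r_i, 2) ≤ C(183, 2) = 16653. By convexity Σ_i C(r_i, 2) ≥ 31·C(z/31, 2) = z(z − 31)/(2·31), giving z² − 31z − 31·183·182 ≤ 0 and hence z ≤ (1/2)[31 + √(961 + 4·1032486)] = (1/2)[31 + √4130905] ≈ (1/2)(31 + 2032.4628) = 1031.7314.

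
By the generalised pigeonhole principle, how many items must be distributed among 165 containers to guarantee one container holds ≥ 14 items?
n = (14 − 1)·165 + 1 = 2146

By the generalised pigeonhole principle, to guarantee some box contains ≥ r objects we need more than (r − 1) · k objects total. Threshold: n = (r − 1) · k + 1. With r = 14 and k = 165: n = 13 · 165 + 1 = 2145 + 1 = 2146. For n = 2145 = 13 · 165, we can put exactly 13 objects in every box, avoiding 14 in any single one — so 2146 is tight.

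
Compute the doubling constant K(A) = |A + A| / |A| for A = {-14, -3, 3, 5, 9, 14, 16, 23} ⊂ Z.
K = |A + A| / |A| = 30/8 = 15/4

Enumerate A + A = {a + b : a, b ∈ A}. With |A| = 8, there are |A|^2 = 64 ordered sum pairs; collecting distinct values, A + A = {-28, -17, -11, -9, -6, -5, 0, 2, 6, 8, 9, 10, 11, 12, 13, 14, 17, 18, 19, 20, 21, 23, 25, 26, 28, 30, 32, 37, 39, 46}, so |A + A| = 30. Thus K = 30/8 = 15/4. For comparison, the minimum possible |A + A| over all 8-element sets is 2·8 − 1 = 15 (so min K = 15/8), attained only by arithmetic progressions.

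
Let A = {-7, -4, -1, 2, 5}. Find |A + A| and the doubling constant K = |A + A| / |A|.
K = |A + A| / |A| = 9/5

Enumerate A + A = {a + b : a, b ∈ A}. With |A| = 5, there are |A|^2 = 25 ordered sum pairs; collecting distinct values, A + A = {-14, -11, -8, -5, -2, 1, 4, 7, 10}, so |A + A| = 9. Thus K = 9/5. Here |A + A| = 2|A| − 1 = 9, the minimum possible — so K = 9/5 is minimal, which holds iff A is an arithmetic progression.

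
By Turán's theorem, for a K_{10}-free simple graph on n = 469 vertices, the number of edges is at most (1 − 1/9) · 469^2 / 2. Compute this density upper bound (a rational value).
Turán density bound = (8/9) · 469^2/2 = 879844/9 ≈ 97760.4444

Turán's theorem: ex(n, K_{r+1}) is achieved by the complete r-partite Turán graph T(n, r) with parts as balanced as possible, and is at most (1 − 1/r) · n^2/2. For r = 9, n = 469: the density bound is (8/9) · 219961/2 = 879844/9 ≈ 97760.4444. The integer-valued extremum is e(T(469, 9)) = 97760, which is strictly less than the density bound 879844/9 since 9 ∤ 469 (the parts of T(469, 9) cannot all be equal).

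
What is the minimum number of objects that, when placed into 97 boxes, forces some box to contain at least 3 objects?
n = (3 − 1)·97 + 1 = 195

By the generalised pigeonhole principle, to guarantee some box contains ≥ r objects we need more than (r − 1) · k objects total. Threshold: n = (r − 1) · k + 1. With r = 3 and k = 97: n = 2 · 97 + 1 = 194 + 1 = 195. For n = 194 = 2 · 97, we can put exactly 2 objects in every box, avoiding 3 in any single one — so 195 is tight.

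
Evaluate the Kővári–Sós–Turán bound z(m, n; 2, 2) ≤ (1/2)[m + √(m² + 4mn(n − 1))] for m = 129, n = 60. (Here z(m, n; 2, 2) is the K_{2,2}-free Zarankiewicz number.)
z(129, 60; 2, 2) ≤ (1/2)[129 + √(129² + 4·129·60·59)] = (1/2)[129 + √1843281] = 743.3374

Kővári–Sós–Turán: let r_1, ..., r_129 be the row sums and z = Σ r_i the total number of 1s. Each pair of columns can share at most one row with both entries 1 (else a 2×2 all-ones block appears), so Σ_i C(r_i, 2) ≤ C(60, 2) = 1770. By convexity Σ_i C(r_i, 2) ≥ 129·C(z/129, 2) = z(z − 129)/(2·129), giving z² − 129z − 129·60·59 ≤ 0 and hence z ≤ (1/2)[129 + √(16641 + 4·456660)] = (1/2)[129 + √1843281] ≈ (1/2)(129 + 1357.6749) = 743.3374.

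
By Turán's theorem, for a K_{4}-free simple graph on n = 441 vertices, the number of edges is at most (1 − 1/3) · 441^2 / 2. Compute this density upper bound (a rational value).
Turán density bound = (2/3) · 441^2/2 = 64827

Turán's theorem: ex(n, K_{r+1}) is achieved by the complete r-partite Turán graph T(n, r) with parts as balanced as possible, and is at most (1 − 1/r) · n^2/2. For r = 3, n = 441: the density bound is (2/3) · 194481/2 = 64827. Since 3 ∣ 441, the Turán graph T(441, 3) has parts of equal size 147, and its edge count e(T(441, 3)) = 64827 attains the density bound exactly.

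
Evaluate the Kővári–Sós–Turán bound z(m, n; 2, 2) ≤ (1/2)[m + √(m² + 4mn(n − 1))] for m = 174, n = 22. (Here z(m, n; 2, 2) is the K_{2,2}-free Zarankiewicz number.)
z(174, 22; 2, 2) ≤ (1/2)[174 + √(174² + 4·174·22·21)] = (1/2)[174 + √351828] = 383.5755

Kővári–Sós–Turán: let r_1, ..., r_174 be the row sums and z = Σ r_i the total number of 1s. Each pair of columns can share at most one row with both entries 1 (else a 2×2 all-ones block appears), so Σ_i C(r_i, 2) ≤ C(22, 2) = 231. By convexity Σ_i C(r_i, 2) ≥ 174·C(z/174, 2) = z(z − 174)/(2·174), giving z² − 174z − 174·22·21 ≤ 0 and hence z ≤ (1/2)[174 + √(30276 + 4·80388)] = (1/2)[174 + √351828] ≈ (1/2)(174 + 593.1509) = 383.5755.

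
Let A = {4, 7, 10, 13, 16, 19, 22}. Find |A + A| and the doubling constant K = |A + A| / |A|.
K = |A + A| / |A| = 13/7

Enumerate A + A = {a + b : a, b ∈ A}. With |A| = 7, there are |A|^2 = 49 ordered sum pairs; collecting distinct values, A + A = {8, 11, 14, 17, 20, 23, 26, 29, 32, 35, 38, 41, 44}, so |A + A| = 13. Thus K = 13/7. Here |A + A| = 2|A| − 1 = 13, the minimum possible — so K = 13/7 is minimal, which holds iff A is an arithmetic progression.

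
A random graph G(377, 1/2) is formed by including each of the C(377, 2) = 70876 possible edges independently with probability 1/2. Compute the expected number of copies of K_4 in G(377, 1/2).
E[# K_4] = C(377, 4) · (1/2)^C(4, 2) = 828363250 / 2^6 = 414181625/32 = 12943175.78125

For each 4-subset S of vertices (there are C(377, 4) = 828363250 such S), let X_S = 1 if S induces a K_4 (all C(4, 2) = 6 edges present). Then P(X_S = 1) = (1/2)^6 = 1/64. By linearity of expectation, E[# K_4] = C(377, 4) · (1/2)^6 = 828363250 / 64 = 414181625/32 = 12943175.78125.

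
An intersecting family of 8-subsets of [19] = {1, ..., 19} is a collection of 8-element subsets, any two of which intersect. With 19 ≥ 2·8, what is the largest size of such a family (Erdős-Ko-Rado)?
max |F| = C(18, 7) = 31824

The Erdős-Ko-Rado theorem states: for n ≥ 2k, an intersecting family of k-subsets of an n-element set has size at most C(n − 1, k − 1), with equality for 'star' families {A ⊆ [n] : |A| = k, i ∈ A} (fix an element i). For n = 19, k = 8: C(18, 7) = 31824.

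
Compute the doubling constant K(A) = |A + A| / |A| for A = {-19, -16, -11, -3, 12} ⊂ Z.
K = |A + A| / |A| = 14/5

Enumerate A + A = {a + b : a, b ∈ A}. With |A| = 5, there are |A|^2 = 25 ordered sum pairs; collecting distinct values, A + A = {-38, -35, -32, -30, -27, -22, -19, -14, -7, -6, -4, 1, 9, 24}, so |A + A| = 14. Thus K = 14/5. For comparison, the minimum possible |A + A| over all 5-element sets is 2·5 − 1 = 9 (so min K = 9/5), attained only by arithmetic progressions.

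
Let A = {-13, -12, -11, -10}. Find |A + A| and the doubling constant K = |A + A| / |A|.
K = |A + A| / |A| = 7/4

Enumerate A + A = {a + b : a, b ∈ A}. With |A| = 4, there are |A|^2 = 16 ordered sum pairs; collecting distinct values, A + A = {-26, -25, -24, -23, -22, -21, -20}, so |A + A| = 7. Thus K = 7/4. Here |A + A| = 2|A| − 1 = 7, the minimum possible — so K = 7/4 is minimal, which holds iff A is an arithmetic progression.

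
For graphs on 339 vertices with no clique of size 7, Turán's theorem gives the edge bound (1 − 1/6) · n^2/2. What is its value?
Turán density bound = (5/6) · 339^2/2 = 191535/4 ≈ 47883.75

Turán's theorem: ex(n, K_{r+1}) is achieved by the complete r-partite Turán graph T(n, r) with parts as balanced as possible, and is at most (1 − 1/r) · n^2/2. For r = 6, n = 339: the density bound is (5/6) · 114921/2 = 191535/4 ≈ 47883.75. The integer-valued extremum is e(T(339, 6)) = 47883, which is strictly less than the density bound 191535/4 since 6 ∤ 339 (the parts of T(339, 6) cannot all be equal).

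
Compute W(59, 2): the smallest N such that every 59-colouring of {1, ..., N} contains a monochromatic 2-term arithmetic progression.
W(59, 2) = 59 + 1 = 60

A 2-term AP is any pair of integers, so a monochromatic 2-AP exists iff some colour is used at least twice. With 59 colours, the colouring i ↦ i on {1, ..., 59} uses each colour once, avoiding any monochromatic pair, so W(59, 2) > 59. For {1, ..., 60}, pigeonhole forces two integers of the same colour, which form a monochromatic 2-AP. Hence W(59, 2) = 60.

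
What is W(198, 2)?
W(198, 2) = 198 + 1 = 199

A 2-term AP is any pair of integers, so a monochromatic 2-AP exists iff some colour is used at least twice. With 198 colours, the colouring i ↦ i on {1, ..., 198} uses each colour once, avoiding any monochromatic pair, so W(198, 2) > 198. For {1, ..., 199}, pigeonhole forces two integers of the same colour, which form a monochromatic 2-AP. Hence W(198, 2) = 199.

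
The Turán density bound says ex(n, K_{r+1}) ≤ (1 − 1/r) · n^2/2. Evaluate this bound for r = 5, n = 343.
Turán density bound = (4/5) · 343^2/2 = 235298/5 ≈ 47059.6

Turán's theorem: ex(n, K_{r+1}) is achieved by the complete r-partite Turán graph T(n, r) with parts as balanced as possible, and is at most (1 − 1/r) · n^2/2. For r = 5, n = 343: the density bound is (4/5) · 117649/2 = 235298/5 ≈ 47059.6. The integer-valued extremum is e(T(343, 5)) = 47059, which is strictly less than the density bound 235298/5 since 5 ∤ 343 (the parts of T(343, 5) cannot all be equal).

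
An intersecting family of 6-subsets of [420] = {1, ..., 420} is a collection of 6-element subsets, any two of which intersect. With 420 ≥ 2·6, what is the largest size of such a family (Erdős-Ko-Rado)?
max |F| = C(419, 5) = 105071889208

The Erdős-Ko-Rado theorem states: for n ≥ 2k, an intersecting family of k-subsets of an n-element set has size at most C(n − 1, k − 1), with equality for 'star' families {A ⊆ [n] : |A| = k, i ∈ A} (fix an element i). For n = 420, k = 6: C(419, 5) = 105071889208.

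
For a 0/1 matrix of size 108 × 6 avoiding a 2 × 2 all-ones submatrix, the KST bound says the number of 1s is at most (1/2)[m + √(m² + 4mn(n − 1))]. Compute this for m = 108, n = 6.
z(108, 6; 2, 2) ≤ (1/2)[108 + √(108² + 4·108·6·5)] = (1/2)[108 + √24624] = 132.4602

Kővári–Sós–Turán: let r_1, ..., r_108 be the row sums and z = Σ r_i the total number of 1s. Each pair of columns can share at most one row with both entries 1 (else a 2×2 all-ones block appears), so Σ_i C(r_i, 2) ≤ C(6, 2) = 15. By convexity Σ_i C(r_i, 2) ≥ 108·C(z/108, 2) = z(z − 108)/(2·108), giving z² − 108z − 108·6·5 ≤ 0 and hence z ≤ (1/2)[108 + √(11664 + 4·3240)] = (1/2)[108 + √24624] ≈ (1/2)(108 + 156.9204) = 132.4602.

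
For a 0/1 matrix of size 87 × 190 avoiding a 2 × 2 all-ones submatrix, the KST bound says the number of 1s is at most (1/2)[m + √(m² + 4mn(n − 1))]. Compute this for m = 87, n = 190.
z(87, 190; 2, 2) ≤ (1/2)[87 + √(87² + 4·87·190·189)] = (1/2)[87 + √12504249] = 1811.5674

Kővári–Sós–Turán: let r_1, ..., r_87 be the row sums and z = Σ r_i the total number of 1s. Each pair of columns can share at most one row with both entries 1 (else a 2×2 all-ones block appears), so Σ_i C(r_i, 2) ≤ C(190, 2) = 17955. By convexity Σ_i C(r_i, 2) ≥ 87·C(z/87, 2) = z(z − 87)/(2·87), giving z² − 87z − 87·190·189 ≤ 0 and hence z ≤ (1/2)[87 + √(7569 + 4·3124170)] = (1/2)[87 + √12504249] ≈ (1/2)(87 + 3536.1348) = 1811.5674.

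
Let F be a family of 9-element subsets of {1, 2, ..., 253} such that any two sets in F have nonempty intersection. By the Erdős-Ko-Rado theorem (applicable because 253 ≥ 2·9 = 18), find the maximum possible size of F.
max |F| = C(252, 8) = 360531254845125

Erdős-Ko-Rado (1961): when n ≥ 2k, max |F| = C(n−1, k−1). The bound is attained by the star {A : i ∈ A} for any fixed i ∈ [n]. Here C(253−1, 9−1) = C(252, 8) = 360531254845125.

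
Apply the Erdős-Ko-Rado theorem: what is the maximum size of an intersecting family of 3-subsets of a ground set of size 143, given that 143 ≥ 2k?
max |F| = C(142, 2) = 10011

The Erdős-Ko-Rado theorem states: for n ≥ 2k, an intersecting family of k-subsets of an n-element set has size at most C(n − 1, k − 1), with equality for 'star' families {A ⊆ [n] : |A| = k, i ∈ A} (fix an element i). For n = 143, k = 3: C(142, 2) = 10011.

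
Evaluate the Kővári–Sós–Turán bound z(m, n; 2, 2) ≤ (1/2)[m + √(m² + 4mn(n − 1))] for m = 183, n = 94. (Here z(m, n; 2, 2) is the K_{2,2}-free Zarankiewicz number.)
z(183, 94; 2, 2) ≤ (1/2)[183 + √(183² + 4·183·94·93)] = (1/2)[183 + √6432633] = 1359.6318

Kővári–Sós–Turán: let r_1, ..., r_183 be the row sums and z = Σ r_i the total number of 1s. Each pair of columns can share at most one row with both entries 1 (else a 2×2 all-ones block appears), so Σ_i C(r_i, 2) ≤ C(94, 2) = 4371. By convexity Σ_i C(r_i, 2) ≥ 183·C(z/183, 2) = z(z − 183)/(2·183), giving z² − 183z − 183·94·93 ≤ 0 and hence z ≤ (1/2)[183 + √(33489 + 4·1599786)] = (1/2)[183 + √6432633] ≈ (1/2)(183 + 2536.2636) = 1359.6318.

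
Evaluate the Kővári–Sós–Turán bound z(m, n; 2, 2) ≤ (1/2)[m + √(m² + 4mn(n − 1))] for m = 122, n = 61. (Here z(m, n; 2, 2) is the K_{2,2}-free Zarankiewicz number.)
z(122, 61; 2, 2) ≤ (1/2)[122 + √(122² + 4·122·61·60)] = (1/2)[122 + √1800964] = 732

Kővári–Sós–Turán: let r_1, ..., r_122 be the row sums and z = Σ r_i the total number of 1s. Each pair of columns can share at most one row with both entries 1 (else a 2×2 all-ones block appears), so Σ_i C(r_i, 2) ≤ C(61, 2) = 1830. By convexity Σ_i C(r_i, 2) ≥ 122·C(z/122, 2) = z(z − 122)/(2·122), giving z² − 122z − 122·61·60 ≤ 0 and hence z ≤ (1/2)[122 + √(14884 + 4·446520)] = (1/2)[122 + √1800964] ≈ (1/2)(122 + 1342) = 732.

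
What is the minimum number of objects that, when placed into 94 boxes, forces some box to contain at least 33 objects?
n = (33 − 1)·94 + 1 = 3009

By the generalised pigeonhole principle, to guarantee some box contains ≥ r objects we need more than (r − 1) · k objects total. Threshold: n = (r − 1) · k + 1. With r = 33 and k = 94: n = 32 · 94 + 1 = 3008 + 1 = 3009. For n = 3008 = 32 · 94, we can put exactly 32 objects in every box, avoiding 33 in any single one — so 3009 is tight.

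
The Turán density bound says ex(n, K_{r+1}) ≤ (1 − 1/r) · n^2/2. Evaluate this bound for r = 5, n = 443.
Turán density bound = (4/5) · 443^2/2 = 392498/5 ≈ 78499.6

Turán's theorem: ex(n, K_{r+1}) is achieved by the complete r-partite Turán graph T(n, r) with parts as balanced as possible, and is at most (1 − 1/r) · n^2/2. For r = 5, n = 443: the density bound is (4/5) · 196249/2 = 392498/5 ≈ 78499.6. The integer-valued extremum is e(T(443, 5)) = 78499, which is strictly less than the density bound 392498/5 since 5 ∤ 443 (the parts of T(443, 5) cannot all be equal).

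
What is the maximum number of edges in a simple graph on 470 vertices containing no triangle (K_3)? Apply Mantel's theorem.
ex(470, K_3) = ⌊470^2/4⌋ = 55225

Mantel (1907): a triangle-free graph on n vertices has at most ⌊n^2/4⌋ edges, with equality for the complete bipartite graph K_{⌊n/2⌋, ⌈n/2⌉}. For n = 470: ⌊470^2/4⌋ = ⌊220900/4⌋ = 55225. The extremal graph is K_{235, 235}, which has 235·235 = 55225 edges.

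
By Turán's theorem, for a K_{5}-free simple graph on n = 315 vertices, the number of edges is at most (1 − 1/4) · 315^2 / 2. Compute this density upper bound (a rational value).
Turán density bound = (3/4) · 315^2/2 = 297675/8 ≈ 37209.375

Turán's theorem: ex(n, K_{r+1}) is achieved by the complete r-partite Turán graph T(n, r) with parts as balanced as possible, and is at most (1 − 1/r) · n^2/2. For r = 4, n = 315: the density bound is (3/4) · 99225/2 = 297675/8 ≈ 37209.375. The integer-valued extremum is e(T(315, 4)) = 37209, which is strictly less than the density bound 297675/8 since 4 ∤ 315 (the parts of T(315, 4) cannot all be equal).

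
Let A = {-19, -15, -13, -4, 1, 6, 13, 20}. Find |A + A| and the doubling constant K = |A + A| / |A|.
K = |A + A| / |A| = 33/8

Enumerate A + A = {a + b : a, b ∈ A}. With |A| = 8, there are |A|^2 = 64 ordered sum pairs; collecting distinct values, A + A = {-38, -34, -32, -30, -28, -26, -23, -19, -18, -17, -14, -13, -12, -9, -8, -7, -6, -3, -2, 0, 1, 2, 5, 7, 9, 12, 14, 16, 19, 21, 26, 33, 40}, so |A + A| = 33. Thus K = 33/8. For comparison, the minimum possible |A + A| over all 8-element sets is 2·8 − 1 = 15 (so min K = 15/8), attained only by arithmetic progressions.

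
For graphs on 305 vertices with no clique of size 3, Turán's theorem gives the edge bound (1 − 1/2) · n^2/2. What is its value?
Turán density bound = (1/2) · 305^2/2 = 93025/4 ≈ 23256.25

Turán's theorem: ex(n, K_{r+1}) is achieved by the complete r-partite Turán graph T(n, r) with parts as balanced as possible, and is at most (1 − 1/r) · n^2/2. For r = 2, n = 305: the density bound is (1/2) · 93025/2 = 93025/4 ≈ 23256.25. The integer-valued extremum is e(T(305, 2)) = 23256, which is strictly less than the density bound 93025/4 since 2 ∤ 305 (the parts of T(305, 2) cannot all be equal).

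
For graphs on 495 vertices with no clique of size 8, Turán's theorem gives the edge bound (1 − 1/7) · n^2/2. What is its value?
Turán density bound = (6/7) · 495^2/2 = 735075/7 ≈ 105010.7143

Turán's theorem: ex(n, K_{r+1}) is achieved by the complete r-partite Turán graph T(n, r) with parts as balanced as possible, and is at most (1 − 1/r) · n^2/2. For r = 7, n = 495: the density bound is (6/7) · 245025/2 = 735075/7 ≈ 105010.7143. The integer-valued extremum is e(T(495, 7)) = 105010, which is strictly less than the density bound 735075/7 since 7 ∤ 495 (the parts of T(495, 7) cannot all be equal).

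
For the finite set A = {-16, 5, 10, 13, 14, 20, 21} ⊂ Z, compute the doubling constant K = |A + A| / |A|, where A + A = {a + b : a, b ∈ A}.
K = |A + A| / |A| = 26/7

Enumerate A + A = {a + b : a, b ∈ A}. With |A| = 7, there are |A|^2 = 49 ordered sum pairs; collecting distinct values, A + A = {-32, -11, -6, -3, -2, 4, 5, 10, 15, 18, 19, 20, 23, 24, 25, 26, 27, 28, 30, 31, 33, 34, 35, 40, 41, 42}, so |A + A| = 26. Thus K = 26/7. For comparison, the minimum possible |A + A| over all 7-element sets is 2·7 − 1 = 13 (so min K = 13/7), attained only by arithmetic progressions.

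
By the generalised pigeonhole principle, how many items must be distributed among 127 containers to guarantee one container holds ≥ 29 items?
n = (29 − 1)·127 + 1 = 3557

By the generalised pigeonhole principle, to guarantee some box contains ≥ r objects we need more than (r − 1) · k objects total. Threshold: n = (r − 1) · k + 1. With r = 29 and k = 127: n = 28 · 127 + 1 = 3556 + 1 = 3557. For n = 3556 = 28 · 127, we can put exactly 28 objects in every box, avoiding 29 in any single one — so 3557 is tight.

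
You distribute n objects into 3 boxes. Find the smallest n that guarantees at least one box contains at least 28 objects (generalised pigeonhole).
n = (28 − 1)·3 + 1 = 82

By the generalised pigeonhole principle, to guarantee some box contains ≥ r objects we need more than (r − 1) · k objects total. Threshold: n = (r − 1) · k + 1. With r = 28 and k = 3: n = 27 · 3 + 1 = 81 + 1 = 82. For n = 81 = 27 · 3, we can put exactly 27 objects in every box, avoiding 28 in any single one — so 82 is tight.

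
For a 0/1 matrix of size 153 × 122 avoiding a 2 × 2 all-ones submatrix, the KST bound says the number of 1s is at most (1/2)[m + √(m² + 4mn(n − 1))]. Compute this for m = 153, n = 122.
z(153, 122; 2, 2) ≤ (1/2)[153 + √(153² + 4·153·122·121)] = (1/2)[153 + √9057753] = 1581.3051

Kővári–Sós–Turán: let r_1, ..., r_153 be the row sums and z = Σ r_i the total number of 1s. Each pair of columns can share at most one row with both entries 1 (else a 2×2 all-ones block appears), so Σ_i C(r_i, 2) ≤ C(122, 2) = 7381. By convexity Σ_i C(r_i, 2) ≥ 153·C(z/153, 2) = z(z − 153)/(2·153), giving z² − 153z − 153·122·121 ≤ 0 and hence z ≤ (1/2)[153 + √(23409 + 4·2258586)] = (1/2)[153 + √9057753] ≈ (1/2)(153 + 3009.6101) = 1581.3051.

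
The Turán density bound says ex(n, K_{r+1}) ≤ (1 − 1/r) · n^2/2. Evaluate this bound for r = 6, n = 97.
Turán density bound = (5/6) · 97^2/2 = 47045/12 ≈ 3920.4167

Turán's theorem: ex(n, K_{r+1}) is achieved by the complete r-partite Turán graph T(n, r) with parts as balanced as possible, and is at most (1 − 1/r) · n^2/2. For r = 6, n = 97: the density bound is (5/6) · 9409/2 = 47045/12 ≈ 3920.4167. The integer-valued extremum is e(T(97, 6)) = 3920, which is strictly less than the density bound 47045/12 since 6 ∤ 97 (the parts of T(97, 6) cannot all be equal).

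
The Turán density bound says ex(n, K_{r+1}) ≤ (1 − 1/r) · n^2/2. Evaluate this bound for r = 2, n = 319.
Turán density bound = (1/2) · 319^2/2 = 101761/4 ≈ 25440.25

Turán's theorem: ex(n, K_{r+1}) is achieved by the complete r-partite Turán graph T(n, r) with parts as balanced as possible, and is at most (1 − 1/r) · n^2/2. For r = 2, n = 319: the density bound is (1/2) · 101761/2 = 101761/4 ≈ 25440.25. The integer-valued extremum is e(T(319, 2)) = 25440, which is strictly less than the density bound 101761/4 since 2 ∤ 319 (the parts of T(319, 2) cannot all be equal).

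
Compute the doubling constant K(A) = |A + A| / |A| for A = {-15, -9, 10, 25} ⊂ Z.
K = |A + A| / |A| = 10/4 = 5/2

Enumerate A + A = {a + b : a, b ∈ A}. With |A| = 4, there are |A|^2 = 16 ordered sum pairs; collecting distinct values, A + A = {-30, -24, -18, -5, 1, 10, 16, 20, 35, 50}, so |A + A| = 10. Thus K = 10/4 = 5/2. For comparison, the minimum possible |A + A| over all 4-element sets is 2·4 − 1 = 7 (so min K = 7/4), attained only by arithmetic progressions.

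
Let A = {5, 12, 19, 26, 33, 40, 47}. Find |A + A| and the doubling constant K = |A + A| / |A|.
K = |A + A| / |A| = 13/7

Enumerate A + A = {a + b : a, b ∈ A}. With |A| = 7, there are |A|^2 = 49 ordered sum pairs; collecting distinct values, A + A = {10, 17, 24, 31, 38, 45, 52, 59, 66, 73, 80, 87, 94}, so |A + A| = 13. Thus K = 13/7. Here |A + A| = 2|A| − 1 = 13, the minimum possible — so K = 13/7 is minimal, which holds iff A is an arithmetic progression.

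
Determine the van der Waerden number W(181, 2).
W(181, 2) = 181 + 1 = 182

A 2-term AP is any pair of integers, so a monochromatic 2-AP exists iff some colour is used at least twice. With 181 colours, the colouring i ↦ i on {1, ..., 181} uses each colour once, avoiding any monochromatic pair, so W(181, 2) > 181. For {1, ..., 182}, pigeonhole forces two integers of the same colour, which form a monochromatic 2-AP. Hence W(181, 2) = 182.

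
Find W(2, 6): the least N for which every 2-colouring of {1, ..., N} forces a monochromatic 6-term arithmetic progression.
W(2, 6) = 1132

W(2, 6) = 1132. The lower bound W(2, 6) > 1131 comes from an explicit good 2-colouring of [1, 1131]; the upper bound W(2, 6) ≤ 1132 was verified by exhaustive search over 2-colourings of [1, 1132].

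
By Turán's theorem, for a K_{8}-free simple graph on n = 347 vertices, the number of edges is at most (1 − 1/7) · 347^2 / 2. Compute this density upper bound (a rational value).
Turán density bound = (6/7) · 347^2/2 = 361227/7 ≈ 51603.8571

Turán's theorem: ex(n, K_{r+1}) is achieved by the complete r-partite Turán graph T(n, r) with parts as balanced as possible, and is at most (1 − 1/r) · n^2/2. For r = 7, n = 347: the density bound is (6/7) · 120409/2 = 361227/7 ≈ 51603.8571. The integer-valued extremum is e(T(347, 7)) = 51603, which is strictly less than the density bound 361227/7 since 7 ∤ 347 (the parts of T(347, 7) cannot all be equal).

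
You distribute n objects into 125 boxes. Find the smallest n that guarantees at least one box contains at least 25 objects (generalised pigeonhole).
n = (25 − 1)·125 + 1 = 3001

By the generalised pigeonhole principle, to guarantee some box contains ≥ r objects we need more than (r − 1) · k objects total. Threshold: n = (r − 1) · k + 1. With r = 25 and k = 125: n = 24 · 125 + 1 = 3000 + 1 = 3001. For n = 3000 = 24 · 125, we can put exactly 24 objects in every box, avoiding 25 in any single one — so 3001 is tight.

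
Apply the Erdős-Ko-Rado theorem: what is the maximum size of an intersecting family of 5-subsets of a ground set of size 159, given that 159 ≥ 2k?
max |F| = C(158, 4) = 24992045

Erdős-Ko-Rado (1961): when n ≥ 2k, max |F| = C(n−1, k−1). The bound is attained by the star {A : i ∈ A} for any fixed i ∈ [n]. Here C(159−1, 5−1) = C(158, 4) = 24992045.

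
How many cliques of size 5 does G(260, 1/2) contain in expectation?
E[# K_5] = C(260, 5) · (1/2)^C(5, 2) = 9525431552 / 2^10 = 37208717/4 = 9302179.25

For each 5-subset S of vertices (there are C(260, 5) = 9525431552 such S), let X_S = 1 if S induces a K_5 (all C(5, 2) = 10 edges present). Then P(X_S = 1) = (1/2)^10 = 1/1024. By linearity of expectation, E[# K_5] = C(260, 5) · (1/2)^10 = 9525431552 / 1024 = 37208717/4 = 9302179.25.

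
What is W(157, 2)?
W(157, 2) = 157 + 1 = 158

A 2-term AP is any pair of integers, so a monochromatic 2-AP exists iff some colour is used at least twice. With 157 colours, the colouring i ↦ i on {1, ..., 157} uses each colour once, avoiding any monochromatic pair, so W(157, 2) > 157. For {1, ..., 158}, pigeonhole forces two integers of the same colour, which form a monochromatic 2-AP. Hence W(157, 2) = 158.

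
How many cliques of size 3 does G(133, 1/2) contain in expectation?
E[# K_3] = C(133, 3) · (1/2)^C(3, 2) = 383306 / 2^3 = 191653/4 = 47913.25

For each 3-subset S of vertices (there are C(133, 3) = 383306 such S), let X_S = 1 if S induces a K_3 (all C(3, 2) = 3 edges present). Then P(X_S = 1) = (1/2)^3 = 1/8. By linearity of expectation, E[# K_3] = C(133, 3) · (1/2)^3 = 383306 / 8 = 191653/4 = 47913.25.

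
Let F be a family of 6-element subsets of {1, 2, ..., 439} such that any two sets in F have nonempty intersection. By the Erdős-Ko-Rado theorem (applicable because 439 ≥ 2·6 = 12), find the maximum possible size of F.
max |F| = C(438, 5) = 131292457422

Erdős-Ko-Rado (1961): when n ≥ 2k, max |F| = C(n−1, k−1). The bound is attained by the star {A : i ∈ A} for any fixed i ∈ [n]. Here C(439−1, 6−1) = C(438, 5) = 131292457422.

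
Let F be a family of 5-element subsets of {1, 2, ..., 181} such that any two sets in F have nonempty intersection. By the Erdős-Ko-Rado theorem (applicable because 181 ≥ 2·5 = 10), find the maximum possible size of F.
max |F| = C(180, 4) = 42296805

Erdős-Ko-Rado (1961): when n ≥ 2k, max |F| = C(n−1, k−1). The bound is attained by the star {A : i ∈ A} for any fixed i ∈ [n]. Here C(181−1, 5−1) = C(180, 4) = 42296805.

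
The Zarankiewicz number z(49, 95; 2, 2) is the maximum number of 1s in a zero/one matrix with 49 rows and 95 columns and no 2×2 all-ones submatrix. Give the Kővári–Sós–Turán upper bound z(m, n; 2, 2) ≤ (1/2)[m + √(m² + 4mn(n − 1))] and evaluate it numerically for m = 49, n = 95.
z(49, 95; 2, 2) ≤ (1/2)[49 + √(49² + 4·49·95·94)] = (1/2)[49 + √1752681] = 686.4443

Kővári–Sós–Turán: let r_1, ..., r_49 be the row sums and z = Σ r_i the total number of 1s. Each pair of columns can share at most one row with both entries 1 (else a 2×2 all-ones block appears), so Σ_i C(r_i, 2) ≤ C(95, 2) = 4465. By convexity Σ_i C(r_i, 2) ≥ 49·C(z/49, 2) = z(z − 49)/(2·49), giving z² − 49z − 49·95·94 ≤ 0 and hence z ≤ (1/2)[49 + √(2401 + 4·437570)] = (1/2)[49 + √1752681] ≈ (1/2)(49 + 1323.8886) = 686.4443.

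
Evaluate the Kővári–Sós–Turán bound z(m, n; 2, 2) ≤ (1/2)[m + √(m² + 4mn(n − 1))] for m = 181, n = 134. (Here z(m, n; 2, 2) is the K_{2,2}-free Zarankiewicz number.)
z(181, 134; 2, 2) ≤ (1/2)[181 + √(181² + 4·181·134·133)] = (1/2)[181 + √12935889] = 1888.8248

Kővári–Sós–Turán: let r_1, ..., r_181 be the row sums and z = Σ r_i the total number of 1s. Each pair of columns can share at most one row with both entries 1 (else a 2×2 all-ones block appears), so Σ_i C(r_i, 2) ≤ C(134, 2) = 8911. By convexity Σ_i C(r_i, 2) ≥ 181·C(z/181, 2) = z(z − 181)/(2·181), giving z² − 181z − 181·134·133 ≤ 0 and hence z ≤ (1/2)[181 + √(32761 + 4·3225782)] = (1/2)[181 + √12935889] ≈ (1/2)(181 + 3596.6497) = 1888.8248.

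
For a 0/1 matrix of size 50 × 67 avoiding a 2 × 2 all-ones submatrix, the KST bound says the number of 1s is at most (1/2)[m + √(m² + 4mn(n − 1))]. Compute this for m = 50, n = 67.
z(50, 67; 2, 2) ≤ (1/2)[50 + √(50² + 4·50·67·66)] = (1/2)[50 + √886900] = 495.8768

Kővári–Sós–Turán: let r_1, ..., r_50 be the row sums and z = Σ r_i the total number of 1s. Each pair of columns can share at most one row with both entries 1 (else a 2×2 all-ones block appears), so Σ_i C(r_i, 2) ≤ C(67, 2) = 2211. By convexity Σ_i C(r_i, 2) ≥ 50·C(z/50, 2) = z(z − 50)/(2·50), giving z² − 50z − 50·67·66 ≤ 0 and hence z ≤ (1/2)[50 + √(2500 + 4·221100)] = (1/2)[50 + √886900] ≈ (1/2)(50 + 941.7537) = 495.8768.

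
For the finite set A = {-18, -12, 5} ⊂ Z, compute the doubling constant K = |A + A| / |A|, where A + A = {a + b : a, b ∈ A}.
K = |A + A| / |A| = 6/3 = 2

Enumerate A + A = {a + b : a, b ∈ A}. With |A| = 3, there are |A|^2 = 9 ordered sum pairs; collecting distinct values, A + A = {-36, -30, -24, -13, -7, 10}, so |A + A| = 6. Thus K = 6/3 = 2. For comparison, the minimum possible |A + A| over all 3-element sets is 2·3 − 1 = 5 (so min K = 5/3), attained only by arithmetic progressions.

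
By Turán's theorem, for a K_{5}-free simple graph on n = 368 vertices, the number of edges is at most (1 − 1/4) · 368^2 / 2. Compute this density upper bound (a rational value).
Turán density bound = (3/4) · 368^2/2 = 50784

Turán's theorem: ex(n, K_{r+1}) is achieved by the complete r-partite Turán graph T(n, r) with parts as balanced as possible, and is at most (1 − 1/r) · n^2/2. For r = 4, n = 368: the density bound is (3/4) · 135424/2 = 50784. Since 4 ∣ 368, the Turán graph T(368, 4) has parts of equal size 92, and its edge count e(T(368, 4)) = 50784 attains the density bound exactly.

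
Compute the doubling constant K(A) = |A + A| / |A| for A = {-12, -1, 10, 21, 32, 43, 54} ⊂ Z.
K = |A + A| / |A| = 13/7

Enumerate A + A = {a + b : a, b ∈ A}. With |A| = 7, there are |A|^2 = 49 ordered sum pairs; collecting distinct values, A + A = {-24, -13, -2, 9, 20, 31, 42, 53, 64, 75, 86, 97, 108}, so |A + A| = 13. Thus K = 13/7. Here |A + A| = 2|A| − 1 = 13, the minimum possible — so K = 13/7 is minimal, which holds iff A is an arithmetic progression.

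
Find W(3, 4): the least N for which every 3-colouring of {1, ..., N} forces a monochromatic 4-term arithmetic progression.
W(3, 4) = 293

W(3, 4) = 293. The lower bound W(3, 4) > 292 comes from an explicit good 3-colouring of [1, 292]; the upper bound W(3, 4) ≤ 293 was verified by exhaustive search over 3-colourings of [1, 293].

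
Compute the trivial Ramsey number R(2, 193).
R(2, 193) = 193

R(2, k) = k for all k ≥ 2: in a 2-colouring of K_k, either some edge is red (a red K_2) or all edges are blue (a blue K_k). And K_{192} coloured all-blue has no blue K_193, so R(2, 193) > 192. Hence R(2, 193) = 193.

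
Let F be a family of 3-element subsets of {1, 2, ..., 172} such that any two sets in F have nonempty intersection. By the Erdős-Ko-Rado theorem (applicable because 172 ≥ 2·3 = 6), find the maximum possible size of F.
max |F| = C(171, 2) = 14535

The Erdős-Ko-Rado theorem states: for n ≥ 2k, an intersecting family of k-subsets of an n-element set has size at most C(n − 1, k − 1), with equality for 'star' families {A ⊆ [n] : |A| = k, i ∈ A} (fix an element i). For n = 172, k = 3: C(171, 2) = 14535.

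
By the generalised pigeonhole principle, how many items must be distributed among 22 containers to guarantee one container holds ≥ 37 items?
n = (37 − 1)·22 + 1 = 793

By the generalised pigeonhole principle, to guarantee some box contains ≥ r objects we need more than (r − 1) · k objects total. Threshold: n = (r − 1) · k + 1. With r = 37 and k = 22: n = 36 · 22 + 1 = 792 + 1 = 793. For n = 792 = 36 · 22, we can put exactly 36 objects in every box, avoiding 37 in any single one — so 793 is tight.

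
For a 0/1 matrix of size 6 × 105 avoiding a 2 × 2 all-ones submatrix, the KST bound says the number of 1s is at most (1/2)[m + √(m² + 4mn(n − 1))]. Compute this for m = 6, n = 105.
z(6, 105; 2, 2) ≤ (1/2)[6 + √(6² + 4·6·105·104)] = (1/2)[6 + √262116] = 258.9863

Kővári–Sós–Turán: let r_1, ..., r_6 be the row sums and z = Σ r_i the total number of 1s. Each pair of columns can share at most one row with both entries 1 (else a 2×2 all-ones block appears), so Σ_i C(r_i, 2) ≤ C(105, 2) = 5460. By convexity Σ_i C(r_i, 2) ≥ 6·C(z/6, 2) = z(z − 6)/(2·6), giving z² − 6z − 6·105·104 ≤ 0 and hence z ≤ (1/2)[6 + √(36 + 4·65520)] = (1/2)[6 + √262116] ≈ (1/2)(6 + 511.9727) = 258.9863.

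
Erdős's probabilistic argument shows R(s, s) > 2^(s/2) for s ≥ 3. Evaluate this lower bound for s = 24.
2^(24/2) = 4096; so R(24, 24) > 4096

Colour each edge of K_n uniformly at random with red/blue. The expected number of monochromatic K_24 is C(n, 24) · 2 · 2^(−C(24,2)). If C(n, 24) · 2^(1 − C(24,2)) < 1, then with positive probability no monochromatic K_24 exists, so R(24, 24) > n. The standard estimate C(n, 24) ≤ n^24/24! shows this inequality holds whenever n ≤ 2^(24/2) (since 24! · 2^(C(24,2) − 1) > 2^(24^2/2) ≥ n^24). Hence R(24, 24) > 2^(24/2) = 4096.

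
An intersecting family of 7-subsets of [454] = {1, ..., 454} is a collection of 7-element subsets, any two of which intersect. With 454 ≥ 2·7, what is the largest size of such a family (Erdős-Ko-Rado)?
max |F| = C(453, 6) = 11609607868320

The Erdős-Ko-Rado theorem states: for n ≥ 2k, an intersecting family of k-subsets of an n-element set has size at most C(n − 1, k − 1), with equality for 'star' families {A ⊆ [n] : |A| = k, i ∈ A} (fix an element i). For n = 454, k = 7: C(453, 6) = 11609607868320.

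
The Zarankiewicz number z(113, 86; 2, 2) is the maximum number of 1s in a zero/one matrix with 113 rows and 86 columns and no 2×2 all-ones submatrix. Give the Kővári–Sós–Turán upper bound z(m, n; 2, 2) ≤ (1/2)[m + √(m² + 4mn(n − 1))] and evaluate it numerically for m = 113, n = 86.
z(113, 86; 2, 2) ≤ (1/2)[113 + √(113² + 4·113·86·85)] = (1/2)[113 + √3316889] = 967.1164

Kővári–Sós–Turán: let r_1, ..., r_113 be the row sums and z = Σ r_i the total number of 1s. Each pair of columns can share at most one row with both entries 1 (else a 2×2 all-ones block appears), so Σ_i C(r_i, 2) ≤ C(86, 2) = 3655. By convexity Σ_i C(r_i, 2) ≥ 113·C(z/113, 2) = z(z − 113)/(2·113), giving z² − 113z − 113·86·85 ≤ 0 and hence z ≤ (1/2)[113 + √(12769 + 4·826030)] = (1/2)[113 + √3316889] ≈ (1/2)(113 + 1821.2328) = 967.1164.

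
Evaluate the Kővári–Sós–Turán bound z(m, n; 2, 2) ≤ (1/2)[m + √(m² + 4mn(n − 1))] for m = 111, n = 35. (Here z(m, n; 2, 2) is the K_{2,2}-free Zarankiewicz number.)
z(111, 35; 2, 2) ≤ (1/2)[111 + √(111² + 4·111·35·34)] = (1/2)[111 + √540681] = 423.1551

Kővári–Sós–Turán: let r_1, ..., r_111 be the row sums and z = Σ r_i the total number of 1s. Each pair of columns can share at most one row with both entries 1 (else a 2×2 all-ones block appears), so Σ_i C(r_i, 2) ≤ C(35, 2) = 595. By convexity Σ_i C(r_i, 2) ≥ 111·C(z/111, 2) = z(z − 111)/(2·111), giving z² − 111z − 111·35·34 ≤ 0 and hence z ≤ (1/2)[111 + √(12321 + 4·132090)] = (1/2)[111 + √540681] ≈ (1/2)(111 + 735.3101) = 423.1551.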